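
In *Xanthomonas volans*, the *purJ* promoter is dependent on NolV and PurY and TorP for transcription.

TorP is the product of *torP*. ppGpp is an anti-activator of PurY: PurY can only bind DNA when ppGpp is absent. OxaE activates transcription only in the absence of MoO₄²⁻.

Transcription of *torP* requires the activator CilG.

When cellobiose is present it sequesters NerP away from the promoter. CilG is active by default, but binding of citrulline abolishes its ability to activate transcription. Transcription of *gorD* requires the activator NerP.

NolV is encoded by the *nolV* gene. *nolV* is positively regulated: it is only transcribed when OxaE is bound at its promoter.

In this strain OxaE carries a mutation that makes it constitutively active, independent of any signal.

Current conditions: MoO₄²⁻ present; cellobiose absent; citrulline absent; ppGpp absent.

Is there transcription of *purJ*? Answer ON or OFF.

OxaE is constitutively active in this strain.
No repressor is bound and OxaE is active, so *nolV* is transcribed.
So NolV is produced and active.
ppGpp is absent, so PurY is active.
Citrulline is absent, so CilG is active.
No repressor is bound and CilG is active, so *torP* is transcribed.
So TorP is produced and active.
No repressor is bound and NolV and PurY and TorP are active, so *purJ* is transcribed.

ON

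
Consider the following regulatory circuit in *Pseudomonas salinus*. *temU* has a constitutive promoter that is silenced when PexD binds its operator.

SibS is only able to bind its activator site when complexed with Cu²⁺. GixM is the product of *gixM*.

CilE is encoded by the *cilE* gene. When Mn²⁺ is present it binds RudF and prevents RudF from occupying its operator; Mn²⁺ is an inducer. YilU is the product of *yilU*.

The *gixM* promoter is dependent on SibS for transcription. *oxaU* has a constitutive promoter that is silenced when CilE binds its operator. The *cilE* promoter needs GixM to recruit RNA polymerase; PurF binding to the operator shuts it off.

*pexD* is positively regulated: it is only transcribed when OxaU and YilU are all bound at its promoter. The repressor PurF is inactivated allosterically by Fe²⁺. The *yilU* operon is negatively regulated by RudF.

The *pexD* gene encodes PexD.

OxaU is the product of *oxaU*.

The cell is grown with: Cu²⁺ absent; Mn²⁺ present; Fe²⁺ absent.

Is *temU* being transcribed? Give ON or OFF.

OFF

Cu²⁺ is absent, so SibS is inactive.
Required activator SibS is absent, so *gixM* is not transcribed.
So GixM is not produced.
Fe²⁺ is absent, so PurF is active.
With repressor PurF bound, *cilE* is not transcribed.
So CilE is not produced.
With no repressor bound, *oxaU* is transcribed.
So OxaU is produced and active.
Mn²⁺ is present, so RudF is inactive.
With no repressor bound, *yilU* is transcribed.
So YilU is produced and active.
No repressor is bound and OxaU and YilU are active, so *pexD* is transcribed.
So PexD is produced and active.
With repressor PexD bound, *temU* is not transcribed.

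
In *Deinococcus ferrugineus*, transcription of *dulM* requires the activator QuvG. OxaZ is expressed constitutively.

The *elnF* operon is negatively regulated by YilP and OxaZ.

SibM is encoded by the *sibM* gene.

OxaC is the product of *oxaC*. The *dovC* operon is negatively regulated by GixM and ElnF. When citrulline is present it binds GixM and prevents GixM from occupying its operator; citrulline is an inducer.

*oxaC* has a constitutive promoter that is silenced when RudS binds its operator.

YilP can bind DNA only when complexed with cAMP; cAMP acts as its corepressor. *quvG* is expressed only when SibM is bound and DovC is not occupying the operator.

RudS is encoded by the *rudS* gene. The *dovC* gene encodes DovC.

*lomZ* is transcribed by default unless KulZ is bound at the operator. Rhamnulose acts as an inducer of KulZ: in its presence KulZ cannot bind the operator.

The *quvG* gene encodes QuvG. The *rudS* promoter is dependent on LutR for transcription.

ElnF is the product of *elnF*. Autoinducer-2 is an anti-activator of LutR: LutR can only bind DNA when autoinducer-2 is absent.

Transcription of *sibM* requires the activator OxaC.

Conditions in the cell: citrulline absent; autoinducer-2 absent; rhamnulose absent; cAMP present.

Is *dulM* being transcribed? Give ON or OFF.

Autoinducer-2 is absent, so LutR is active.
No repressor is bound and LutR is active, so *rudS* is transcribed.
So RudS is produced and active.
With repressor RudS bound, *oxaC* is not transcribed.
So OxaC is not produced.
Required activator OxaC is absent, so *sibM* is not transcribed.
So SibM is not produced.
Citrulline is absent, so GixM is active.
cAMP is present, so YilP is active.
OxaZ is produced constitutively and is active.
With repressor YilP bound, *elnF* is not transcribed.
So ElnF is not produced.
With repressor GixM bound, *dovC* is not transcribed.
So DovC is not produced.
Required activator SibM is absent, so *quvG* is not transcribed.
So QuvG is not produced.
Required activator QuvG is absent, so *dulM* is not transcribed.

OFF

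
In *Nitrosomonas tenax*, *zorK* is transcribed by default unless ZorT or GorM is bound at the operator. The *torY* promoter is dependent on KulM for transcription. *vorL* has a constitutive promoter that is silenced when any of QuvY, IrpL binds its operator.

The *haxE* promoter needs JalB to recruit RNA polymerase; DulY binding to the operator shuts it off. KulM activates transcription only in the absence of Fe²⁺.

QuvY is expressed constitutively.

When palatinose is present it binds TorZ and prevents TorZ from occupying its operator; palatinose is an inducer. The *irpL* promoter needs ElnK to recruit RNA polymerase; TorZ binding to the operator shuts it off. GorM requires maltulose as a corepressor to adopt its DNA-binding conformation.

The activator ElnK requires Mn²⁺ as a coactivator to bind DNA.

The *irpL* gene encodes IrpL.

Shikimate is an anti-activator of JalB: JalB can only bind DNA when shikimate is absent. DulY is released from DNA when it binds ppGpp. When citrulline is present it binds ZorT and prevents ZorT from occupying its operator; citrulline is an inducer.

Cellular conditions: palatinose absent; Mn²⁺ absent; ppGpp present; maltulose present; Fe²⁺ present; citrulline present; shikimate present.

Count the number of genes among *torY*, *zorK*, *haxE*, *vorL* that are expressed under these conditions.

0

Fe²⁺ is present, so KulM is inactive.
Required activator KulM is absent, so *torY* is not transcribed.
→ *torY* is OFF.
Citrulline is present, so ZorT is inactive.
Maltulose is present, so GorM is active.
With repressor GorM bound, *zorK* is not transcribed.
→ *zorK* is OFF.
Shikimate is present, so JalB is inactive.
ppGpp is present, so DulY is inactive.
Required activator JalB is absent, so *haxE* is not transcribed.
→ *haxE* is OFF.
QuvY is produced constitutively and is active.
Mn²⁺ is absent, so ElnK is inactive.
Palatinose is absent, so TorZ is active.
With repressor TorZ bound, *irpL* is not transcribed.
So IrpL is not produced.
With repressor QuvY bound, *vorL* is not transcribed.
→ *vorL* is OFF.
0 of the 4 genes are transcribed.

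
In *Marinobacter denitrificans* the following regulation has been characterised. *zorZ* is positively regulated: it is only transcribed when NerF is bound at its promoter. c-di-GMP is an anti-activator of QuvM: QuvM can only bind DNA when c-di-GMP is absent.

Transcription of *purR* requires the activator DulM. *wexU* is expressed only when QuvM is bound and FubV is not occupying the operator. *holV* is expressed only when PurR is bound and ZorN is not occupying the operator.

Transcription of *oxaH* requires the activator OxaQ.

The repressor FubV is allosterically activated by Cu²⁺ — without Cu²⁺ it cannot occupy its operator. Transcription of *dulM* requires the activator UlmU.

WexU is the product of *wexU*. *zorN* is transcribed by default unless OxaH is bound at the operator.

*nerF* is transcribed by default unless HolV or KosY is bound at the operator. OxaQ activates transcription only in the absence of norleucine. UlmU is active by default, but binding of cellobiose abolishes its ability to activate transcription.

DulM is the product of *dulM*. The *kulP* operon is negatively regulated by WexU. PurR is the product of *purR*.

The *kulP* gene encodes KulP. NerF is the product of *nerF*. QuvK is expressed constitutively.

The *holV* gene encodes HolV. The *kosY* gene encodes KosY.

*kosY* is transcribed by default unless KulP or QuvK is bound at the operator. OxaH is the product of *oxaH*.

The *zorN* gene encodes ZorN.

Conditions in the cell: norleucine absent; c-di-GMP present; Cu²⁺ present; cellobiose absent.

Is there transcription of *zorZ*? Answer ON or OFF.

Cellobiose is absent, so UlmU is active.
No repressor is bound and UlmU is active, so *dulM* is transcribed.
So DulM is produced and active.
No repressor is bound and DulM is active, so *purR* is transcribed.
So PurR is produced and active.
Norleucine is absent, so OxaQ is active.
No repressor is bound and OxaQ is active, so *oxaH* is transcribed.
So OxaH is produced and active.
With repressor OxaH bound, *zorN* is not transcribed.
So ZorN is not produced.
No repressor is bound and PurR is active, so *holV* is transcribed.
So HolV is produced and active.
Cu²⁺ is present, so FubV is active.
c-di-GMP is present, so QuvM is inactive.
With repressor FubV bound, *wexU* is not transcribed.
So WexU is not produced.
With no repressor bound, *kulP* is transcribed.
So KulP is produced and active.
QuvK is produced constitutively and is active.
With repressor KulP bound, *kosY* is not transcribed.
So KosY is not produced.
With repressor HolV bound, *nerF* is not transcribed.
So NerF is not produced.
Required activator NerF is absent, so *zorZ* is not transcribed.

OFF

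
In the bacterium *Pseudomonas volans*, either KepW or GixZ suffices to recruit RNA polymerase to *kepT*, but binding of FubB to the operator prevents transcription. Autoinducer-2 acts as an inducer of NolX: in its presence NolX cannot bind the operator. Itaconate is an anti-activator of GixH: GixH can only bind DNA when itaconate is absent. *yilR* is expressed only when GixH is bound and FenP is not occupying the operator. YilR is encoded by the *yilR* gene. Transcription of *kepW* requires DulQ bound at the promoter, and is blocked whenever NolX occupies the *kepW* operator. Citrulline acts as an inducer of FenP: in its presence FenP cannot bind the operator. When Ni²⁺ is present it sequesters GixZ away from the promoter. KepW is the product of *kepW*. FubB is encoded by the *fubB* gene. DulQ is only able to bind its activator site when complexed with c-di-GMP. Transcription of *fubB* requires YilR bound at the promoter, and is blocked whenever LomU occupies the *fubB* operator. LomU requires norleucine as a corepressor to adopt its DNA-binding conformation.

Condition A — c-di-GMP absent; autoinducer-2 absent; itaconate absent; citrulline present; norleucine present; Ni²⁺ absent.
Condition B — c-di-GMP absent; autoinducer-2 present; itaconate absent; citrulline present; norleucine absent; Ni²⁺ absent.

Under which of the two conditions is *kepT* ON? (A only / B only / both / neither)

Condition A:
c-di-GMP is absent, so DulQ is inactive.
Autoinducer-2 is absent, so NolX is active.
With repressor NolX bound, *kepW* is not transcribed.
So KepW is not produced.
Itaconate is absent, so GixH is active.
Citrulline is present, so FenP is inactive.
No repressor is bound and GixH is active, so *yilR* is transcribed.
So YilR is produced and active.
Norleucine is present, so LomU is active.
With repressor LomU bound, *fubB* is not transcribed.
So FubB is not produced.
Ni²⁺ is absent, so GixZ is active.
Activator GixZ is present, so *kepT* is transcribed.
→ *kepT* is ON in A.
Condition B:
c-di-GMP is absent, so DulQ is inactive.
Autoinducer-2 is present, so NolX is inactive.
Required activator DulQ is absent, so *kepW* is not transcribed.
So KepW is not produced.
Itaconate is absent, so GixH is active.
Citrulline is present, so FenP is inactive.
No repressor is bound and GixH is active, so *yilR* is transcribed.
So YilR is produced and active.
Norleucine is absent, so LomU is inactive.
No repressor is bound and YilR is active, so *fubB* is transcribed.
So FubB is produced and active.
Ni²⁺ is absent, so GixZ is active.
With repressor FubB bound, *kepT* is not transcribed.
→ *kepT* is OFF in B.

A only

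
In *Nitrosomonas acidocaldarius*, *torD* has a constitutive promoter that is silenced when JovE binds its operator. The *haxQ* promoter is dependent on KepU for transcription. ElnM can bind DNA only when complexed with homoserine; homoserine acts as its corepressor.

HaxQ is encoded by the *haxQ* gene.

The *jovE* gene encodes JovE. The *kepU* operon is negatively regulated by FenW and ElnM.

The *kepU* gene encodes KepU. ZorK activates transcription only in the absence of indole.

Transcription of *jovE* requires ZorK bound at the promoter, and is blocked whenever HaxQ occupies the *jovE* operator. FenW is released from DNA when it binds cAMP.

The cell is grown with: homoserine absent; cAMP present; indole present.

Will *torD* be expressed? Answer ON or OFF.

cAMP is present, so FenW is inactive.
Homoserine is absent, so ElnM is inactive.
With no repressor bound, *kepU* is transcribed.
So KepU is produced and active.
No repressor is bound and KepU is active, so *haxQ* is transcribed.
So HaxQ is produced and active.
Indole is present, so ZorK is inactive.
With repressor HaxQ bound, *jovE* is not transcribed.
So JovE is not produced.
With no repressor bound, *torD* is transcribed.

ON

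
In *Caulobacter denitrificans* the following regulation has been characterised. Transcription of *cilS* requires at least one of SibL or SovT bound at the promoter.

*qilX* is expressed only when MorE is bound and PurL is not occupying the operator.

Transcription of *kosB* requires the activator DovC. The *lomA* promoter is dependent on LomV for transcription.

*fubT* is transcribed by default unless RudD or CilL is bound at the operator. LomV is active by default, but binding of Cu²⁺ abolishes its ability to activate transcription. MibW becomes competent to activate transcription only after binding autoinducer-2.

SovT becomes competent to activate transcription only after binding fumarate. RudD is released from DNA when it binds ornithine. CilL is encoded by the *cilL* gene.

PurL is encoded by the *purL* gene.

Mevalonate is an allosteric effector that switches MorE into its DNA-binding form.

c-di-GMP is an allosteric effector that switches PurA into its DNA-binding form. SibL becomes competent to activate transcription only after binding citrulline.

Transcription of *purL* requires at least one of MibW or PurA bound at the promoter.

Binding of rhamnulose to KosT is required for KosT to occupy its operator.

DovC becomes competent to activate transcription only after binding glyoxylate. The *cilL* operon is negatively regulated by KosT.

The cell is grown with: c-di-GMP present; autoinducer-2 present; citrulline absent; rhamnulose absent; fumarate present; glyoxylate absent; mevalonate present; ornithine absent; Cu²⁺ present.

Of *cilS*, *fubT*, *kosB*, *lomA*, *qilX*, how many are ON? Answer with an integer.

1

Citrulline is absent, so SibL is inactive.
Fumarate is present, so SovT is active.
Activator SovT is present, so *cilS* is transcribed.
→ *cilS* is ON.
Ornithine is absent, so RudD is active.
Rhamnulose is absent, so KosT is inactive.
With no repressor bound, *cilL* is transcribed.
So CilL is produced and active.
With repressor RudD bound, *fubT* is not transcribed.
→ *fubT* is OFF.
Glyoxylate is absent, so DovC is inactive.
Required activator DovC is absent, so *kosB* is not transcribed.
→ *kosB* is OFF.
Cu²⁺ is present, so LomV is inactive.
Required activator LomV is absent, so *lomA* is not transcribed.
→ *lomA* is OFF.
Mevalonate is present, so MorE is active.
Autoinducer-2 is present, so MibW is active.
c-di-GMP is present, so PurA is active.
Activator MibW is present, so *purL* is transcribed.
So PurL is produced and active.
With repressor PurL bound, *qilX* is not transcribed.
→ *qilX* is OFF.
1 of the 5 genes is transcribed.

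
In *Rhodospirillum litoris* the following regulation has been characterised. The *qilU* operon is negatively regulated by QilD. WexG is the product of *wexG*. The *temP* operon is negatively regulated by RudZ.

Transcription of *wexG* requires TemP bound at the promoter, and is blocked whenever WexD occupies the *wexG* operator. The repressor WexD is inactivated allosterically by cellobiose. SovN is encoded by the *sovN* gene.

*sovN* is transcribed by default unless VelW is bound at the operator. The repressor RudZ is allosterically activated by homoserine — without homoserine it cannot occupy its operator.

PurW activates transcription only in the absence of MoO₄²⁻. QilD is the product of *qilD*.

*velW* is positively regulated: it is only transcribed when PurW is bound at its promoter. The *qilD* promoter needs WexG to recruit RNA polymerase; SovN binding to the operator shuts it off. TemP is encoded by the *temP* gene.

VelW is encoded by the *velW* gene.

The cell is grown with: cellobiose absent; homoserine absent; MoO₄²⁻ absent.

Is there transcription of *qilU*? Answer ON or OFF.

ON

MoO₄²⁻ is absent, so PurW is active.
No repressor is bound and PurW is active, so *velW* is transcribed.
So VelW is produced and active.
With repressor VelW bound, *sovN* is not transcribed.
So SovN is not produced.
Homoserine is absent, so RudZ is inactive.
With no repressor bound, *temP* is transcribed.
So TemP is produced and active.
Cellobiose is absent, so WexD is active.
With repressor WexD bound, *wexG* is not transcribed.
So WexG is not produced.
Required activator WexG is absent, so *qilD* is not transcribed.
So QilD is not produced.
With no repressor bound, *qilU* is transcribed.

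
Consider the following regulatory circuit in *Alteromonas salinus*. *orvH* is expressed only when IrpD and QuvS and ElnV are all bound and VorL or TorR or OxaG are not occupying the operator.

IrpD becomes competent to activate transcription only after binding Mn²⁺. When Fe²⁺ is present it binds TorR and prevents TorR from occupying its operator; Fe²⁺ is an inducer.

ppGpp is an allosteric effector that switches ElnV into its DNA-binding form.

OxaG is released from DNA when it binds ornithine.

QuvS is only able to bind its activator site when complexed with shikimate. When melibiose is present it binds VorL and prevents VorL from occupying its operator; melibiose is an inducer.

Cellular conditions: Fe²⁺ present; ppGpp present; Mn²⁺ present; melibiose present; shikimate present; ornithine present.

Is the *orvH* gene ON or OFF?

Mn²⁺ is present, so IrpD is active.
Shikimate is present, so QuvS is active.
Melibiose is present, so VorL is inactive.
Fe²⁺ is present, so TorR is inactive.
ppGpp is present, so ElnV is active.
Ornithine is present, so OxaG is inactive.
No repressor is bound and IrpD and QuvS and ElnV are active, so *orvH* is transcribed.

ON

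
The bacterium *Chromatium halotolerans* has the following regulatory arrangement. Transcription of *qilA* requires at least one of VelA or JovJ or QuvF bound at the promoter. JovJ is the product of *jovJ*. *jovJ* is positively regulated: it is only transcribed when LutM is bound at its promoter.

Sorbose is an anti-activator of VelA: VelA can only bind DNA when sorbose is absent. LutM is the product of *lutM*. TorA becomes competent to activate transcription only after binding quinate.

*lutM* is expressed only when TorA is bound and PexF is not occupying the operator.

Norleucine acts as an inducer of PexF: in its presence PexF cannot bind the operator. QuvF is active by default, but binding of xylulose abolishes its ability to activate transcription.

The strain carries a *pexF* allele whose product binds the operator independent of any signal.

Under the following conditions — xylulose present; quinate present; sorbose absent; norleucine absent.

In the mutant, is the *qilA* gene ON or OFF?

ON

Sorbose is absent, so VelA is active.
Quinate is present, so TorA is active.
PexF is constitutively active in this strain.
With repressor PexF bound, *lutM* is not transcribed.
So LutM is not produced.
Required activator LutM is absent, so *jovJ* is not transcribed.
So JovJ is not produced.
Xylulose is present, so QuvF is inactive.
Activator VelA is present, so *qilA* is transcribed.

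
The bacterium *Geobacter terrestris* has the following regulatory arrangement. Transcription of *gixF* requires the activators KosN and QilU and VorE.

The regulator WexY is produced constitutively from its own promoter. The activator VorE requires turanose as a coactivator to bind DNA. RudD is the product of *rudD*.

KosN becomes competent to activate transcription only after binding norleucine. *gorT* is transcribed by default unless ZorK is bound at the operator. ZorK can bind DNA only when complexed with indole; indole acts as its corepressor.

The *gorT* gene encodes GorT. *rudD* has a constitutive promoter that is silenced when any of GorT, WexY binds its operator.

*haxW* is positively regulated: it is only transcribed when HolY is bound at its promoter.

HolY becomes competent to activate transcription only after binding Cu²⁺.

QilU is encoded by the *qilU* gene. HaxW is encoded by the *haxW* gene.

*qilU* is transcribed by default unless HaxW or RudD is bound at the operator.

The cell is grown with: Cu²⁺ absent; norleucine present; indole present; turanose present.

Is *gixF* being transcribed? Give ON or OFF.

ON

Norleucine is present, so KosN is active.
Cu²⁺ is absent, so HolY is inactive.
Required activator HolY is absent, so *haxW* is not transcribed.
So HaxW is not produced.
Indole is present, so ZorK is active.
With repressor ZorK bound, *gorT* is not transcribed.
So GorT is not produced.
WexY is produced constitutively and is active.
With repressor WexY bound, *rudD* is not transcribed.
So RudD is not produced.
With no repressor bound, *qilU* is transcribed.
So QilU is produced and active.
Turanose is present, so VorE is active.
No repressor is bound and KosN and QilU and VorE are active, so *gixF* is transcribed.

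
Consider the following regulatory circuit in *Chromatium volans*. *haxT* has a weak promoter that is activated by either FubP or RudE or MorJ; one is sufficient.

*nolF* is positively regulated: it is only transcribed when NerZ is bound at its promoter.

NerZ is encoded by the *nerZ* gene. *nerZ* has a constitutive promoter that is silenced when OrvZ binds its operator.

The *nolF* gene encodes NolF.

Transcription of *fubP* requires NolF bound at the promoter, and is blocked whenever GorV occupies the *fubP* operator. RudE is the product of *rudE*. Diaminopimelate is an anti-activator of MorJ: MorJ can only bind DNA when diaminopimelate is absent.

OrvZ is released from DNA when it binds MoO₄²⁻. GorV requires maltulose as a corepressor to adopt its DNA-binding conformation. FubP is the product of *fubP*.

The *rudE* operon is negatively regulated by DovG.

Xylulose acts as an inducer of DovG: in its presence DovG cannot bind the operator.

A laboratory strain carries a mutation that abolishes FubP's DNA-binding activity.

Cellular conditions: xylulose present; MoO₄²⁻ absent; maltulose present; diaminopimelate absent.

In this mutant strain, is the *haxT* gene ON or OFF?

ON

FubP is non-functional in this strain, so it has no effect.
Xylulose is present, so DovG is inactive.
With no repressor bound, *rudE* is transcribed.
So RudE is produced and active.
Diaminopimelate is absent, so MorJ is active.
Activator RudE is present, so *haxT* is transcribed.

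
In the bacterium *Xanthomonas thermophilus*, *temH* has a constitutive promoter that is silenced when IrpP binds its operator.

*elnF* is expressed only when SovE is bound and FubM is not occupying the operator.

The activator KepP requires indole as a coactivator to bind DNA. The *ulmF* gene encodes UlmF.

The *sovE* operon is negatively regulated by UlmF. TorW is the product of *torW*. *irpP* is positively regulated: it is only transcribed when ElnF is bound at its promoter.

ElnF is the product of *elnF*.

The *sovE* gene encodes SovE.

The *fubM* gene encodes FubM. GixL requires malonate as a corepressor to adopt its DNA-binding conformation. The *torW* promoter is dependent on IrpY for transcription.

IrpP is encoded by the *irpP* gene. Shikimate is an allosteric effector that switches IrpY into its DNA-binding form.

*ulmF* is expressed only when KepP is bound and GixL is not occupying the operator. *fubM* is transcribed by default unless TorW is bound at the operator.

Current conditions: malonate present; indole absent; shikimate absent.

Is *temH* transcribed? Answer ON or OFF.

Shikimate is absent, so IrpY is inactive.
Required activator IrpY is absent, so *torW* is not transcribed.
So TorW is not produced.
With no repressor bound, *fubM* is transcribed.
So FubM is produced and active.
Malonate is present, so GixL is active.
Indole is absent, so KepP is inactive.
With repressor GixL bound, *ulmF* is not transcribed.
So UlmF is not produced.
With no repressor bound, *sovE* is transcribed.
So SovE is produced and active.
With repressor FubM bound, *elnF* is not transcribed.
So ElnF is not produced.
Required activator ElnF is absent, so *irpP* is not transcribed.
So IrpP is not produced.
With no repressor bound, *temH* is transcribed.

ON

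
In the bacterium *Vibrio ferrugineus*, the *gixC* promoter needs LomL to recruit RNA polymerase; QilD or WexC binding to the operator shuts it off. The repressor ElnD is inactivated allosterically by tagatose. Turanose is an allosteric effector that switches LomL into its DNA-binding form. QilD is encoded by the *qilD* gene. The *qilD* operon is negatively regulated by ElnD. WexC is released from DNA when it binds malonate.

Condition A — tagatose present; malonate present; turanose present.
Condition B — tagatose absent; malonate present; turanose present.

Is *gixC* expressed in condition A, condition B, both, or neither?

B only

Condition A:
Tagatose is present, so ElnD is inactive.
With no repressor bound, *qilD* is transcribed.
So QilD is produced and active.
Malonate is present, so WexC is inactive.
Turanose is present, so LomL is active.
With repressor QilD bound, *gixC* is not transcribed.
→ *gixC* is OFF in A.
Condition B:
Tagatose is absent, so ElnD is active.
With repressor ElnD bound, *qilD* is not transcribed.
So QilD is not produced.
Malonate is present, so WexC is inactive.
Turanose is present, so LomL is active.
No repressor is bound and LomL is active, so *gixC* is transcribed.
→ *gixC* is ON in B.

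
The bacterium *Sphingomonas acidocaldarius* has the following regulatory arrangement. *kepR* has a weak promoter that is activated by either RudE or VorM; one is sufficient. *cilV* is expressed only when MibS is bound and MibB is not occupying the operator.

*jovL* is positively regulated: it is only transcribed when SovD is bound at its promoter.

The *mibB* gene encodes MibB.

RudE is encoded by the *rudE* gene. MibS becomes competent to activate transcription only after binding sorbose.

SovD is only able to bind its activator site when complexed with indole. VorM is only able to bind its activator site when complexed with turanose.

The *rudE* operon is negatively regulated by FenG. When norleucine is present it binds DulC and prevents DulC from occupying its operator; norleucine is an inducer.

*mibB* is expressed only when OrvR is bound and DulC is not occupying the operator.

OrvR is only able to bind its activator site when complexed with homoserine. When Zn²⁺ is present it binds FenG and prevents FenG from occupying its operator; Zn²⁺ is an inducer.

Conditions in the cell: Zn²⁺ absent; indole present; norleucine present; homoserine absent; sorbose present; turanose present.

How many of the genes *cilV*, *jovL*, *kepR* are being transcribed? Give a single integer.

Sorbose is present, so MibS is active.
Norleucine is present, so DulC is inactive.
Homoserine is absent, so OrvR is inactive.
Required activator OrvR is absent, so *mibB* is not transcribed.
So MibB is not produced.
No repressor is bound and MibS is active, so *cilV* is transcribed.
→ *cilV* is ON.
Indole is present, so SovD is active.
No repressor is bound and SovD is active, so *jovL* is transcribed.
→ *jovL* is ON.
Zn²⁺ is absent, so FenG is active.
With repressor FenG bound, *rudE* is not transcribed.
So RudE is not produced.
Turanose is present, so VorM is active.
Activator VorM is present, so *kepR* is transcribed.
→ *kepR* is ON.
3 of the 3 genes are transcribed.

3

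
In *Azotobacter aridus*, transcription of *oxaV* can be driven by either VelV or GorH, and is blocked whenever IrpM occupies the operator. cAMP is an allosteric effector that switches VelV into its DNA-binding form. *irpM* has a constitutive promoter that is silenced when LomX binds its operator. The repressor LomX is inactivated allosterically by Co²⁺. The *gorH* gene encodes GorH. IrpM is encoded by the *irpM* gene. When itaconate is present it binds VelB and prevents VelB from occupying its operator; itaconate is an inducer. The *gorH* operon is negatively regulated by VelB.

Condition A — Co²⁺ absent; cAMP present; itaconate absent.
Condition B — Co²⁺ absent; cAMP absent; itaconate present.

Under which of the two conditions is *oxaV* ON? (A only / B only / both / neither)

both

Condition A:
Co²⁺ is absent, so LomX is active.
With repressor LomX bound, *irpM* is not transcribed.
So IrpM is not produced.
cAMP is present, so VelV is active.
Itaconate is absent, so VelB is active.
With repressor VelB bound, *gorH* is not transcribed.
So GorH is not produced.
Activator VelV is present, so *oxaV* is transcribed.
→ *oxaV* is ON in A.
Condition B:
Co²⁺ is absent, so LomX is active.
With repressor LomX bound, *irpM* is not transcribed.
So IrpM is not produced.
cAMP is absent, so VelV is inactive.
Itaconate is present, so VelB is inactive.
With no repressor bound, *gorH* is transcribed.
So GorH is produced and active.
Activator GorH is present, so *oxaV* is transcribed.
→ *oxaV* is ON in B.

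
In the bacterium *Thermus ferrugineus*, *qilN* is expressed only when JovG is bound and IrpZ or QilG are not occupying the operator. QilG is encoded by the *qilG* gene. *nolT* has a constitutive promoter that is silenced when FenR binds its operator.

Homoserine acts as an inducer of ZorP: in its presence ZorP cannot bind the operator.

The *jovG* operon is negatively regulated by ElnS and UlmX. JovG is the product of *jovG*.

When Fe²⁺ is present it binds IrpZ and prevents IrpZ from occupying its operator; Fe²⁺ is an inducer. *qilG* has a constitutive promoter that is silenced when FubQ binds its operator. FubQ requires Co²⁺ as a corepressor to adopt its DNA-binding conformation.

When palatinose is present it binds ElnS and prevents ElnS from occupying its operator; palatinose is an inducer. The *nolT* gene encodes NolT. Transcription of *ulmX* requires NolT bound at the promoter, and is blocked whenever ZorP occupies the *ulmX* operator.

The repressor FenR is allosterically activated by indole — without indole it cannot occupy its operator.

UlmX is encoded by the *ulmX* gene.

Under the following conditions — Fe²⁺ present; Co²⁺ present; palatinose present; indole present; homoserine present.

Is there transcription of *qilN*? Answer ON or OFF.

ON

Palatinose is present, so ElnS is inactive.
Indole is present, so FenR is active.
With repressor FenR bound, *nolT* is not transcribed.
So NolT is not produced.
Homoserine is present, so ZorP is inactive.
Required activator NolT is absent, so *ulmX* is not transcribed.
So UlmX is not produced.
With no repressor bound, *jovG* is transcribed.
So JovG is produced and active.
Fe²⁺ is present, so IrpZ is inactive.
Co²⁺ is present, so FubQ is active.
With repressor FubQ bound, *qilG* is not transcribed.
So QilG is not produced.
No repressor is bound and JovG is active, so *qilN* is transcribed.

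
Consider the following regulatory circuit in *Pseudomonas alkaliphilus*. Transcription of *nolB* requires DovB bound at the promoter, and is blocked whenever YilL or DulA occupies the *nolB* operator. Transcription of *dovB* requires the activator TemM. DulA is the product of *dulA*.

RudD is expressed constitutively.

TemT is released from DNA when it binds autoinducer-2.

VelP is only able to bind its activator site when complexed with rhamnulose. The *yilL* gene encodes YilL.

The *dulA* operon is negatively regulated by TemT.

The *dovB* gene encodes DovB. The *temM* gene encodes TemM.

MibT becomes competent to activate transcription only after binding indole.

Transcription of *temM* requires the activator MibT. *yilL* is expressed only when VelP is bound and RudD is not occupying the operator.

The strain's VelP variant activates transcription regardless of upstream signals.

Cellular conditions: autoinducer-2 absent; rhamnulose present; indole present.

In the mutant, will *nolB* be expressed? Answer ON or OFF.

Indole is present, so MibT is active.
No repressor is bound and MibT is active, so *temM* is transcribed.
So TemM is produced and active.
No repressor is bound and TemM is active, so *dovB* is transcribed.
So DovB is produced and active.
VelP is constitutively active in this strain.
RudD is produced constitutively and is active.
With repressor RudD bound, *yilL* is not transcribed.
So YilL is not produced.
Autoinducer-2 is absent, so TemT is active.
With repressor TemT bound, *dulA* is not transcribed.
So DulA is not produced.
No repressor is bound and DovB is active, so *nolB* is transcribed.

ON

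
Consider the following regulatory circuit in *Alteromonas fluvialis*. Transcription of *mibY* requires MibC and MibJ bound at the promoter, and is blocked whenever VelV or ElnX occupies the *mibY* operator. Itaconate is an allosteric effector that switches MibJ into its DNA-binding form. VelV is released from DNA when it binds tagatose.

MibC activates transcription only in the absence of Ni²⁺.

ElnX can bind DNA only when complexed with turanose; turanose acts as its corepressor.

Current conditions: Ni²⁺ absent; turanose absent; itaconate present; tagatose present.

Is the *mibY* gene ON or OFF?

ON

Ni²⁺ is absent, so MibC is active.
Itaconate is present, so MibJ is active.
Tagatose is present, so VelV is inactive.
Turanose is absent, so ElnX is inactive.
No repressor is bound and MibC and MibJ are active, so *mibY* is transcribed.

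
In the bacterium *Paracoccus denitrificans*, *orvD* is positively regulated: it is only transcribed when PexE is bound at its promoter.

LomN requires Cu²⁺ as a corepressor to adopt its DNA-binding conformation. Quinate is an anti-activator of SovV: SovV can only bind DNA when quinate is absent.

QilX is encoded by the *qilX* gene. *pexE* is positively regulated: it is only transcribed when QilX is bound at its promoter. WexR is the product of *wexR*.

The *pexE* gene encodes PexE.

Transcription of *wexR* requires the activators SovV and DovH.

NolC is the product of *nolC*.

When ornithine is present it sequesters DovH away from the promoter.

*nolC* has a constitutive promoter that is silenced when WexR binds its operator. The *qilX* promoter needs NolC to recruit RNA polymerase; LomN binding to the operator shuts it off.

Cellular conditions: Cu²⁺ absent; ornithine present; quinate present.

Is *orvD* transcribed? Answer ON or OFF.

Quinate is present, so SovV is inactive.
Ornithine is present, so DovH is inactive.
Required activator SovV is absent, so *wexR* is not transcribed.
So WexR is not produced.
With no repressor bound, *nolC* is transcribed.
So NolC is produced and active.
Cu²⁺ is absent, so LomN is inactive.
No repressor is bound and NolC is active, so *qilX* is transcribed.
So QilX is produced and active.
No repressor is bound and QilX is active, so *pexE* is transcribed.
So PexE is produced and active.
No repressor is bound and PexE is active, so *orvD* is transcribed.

ON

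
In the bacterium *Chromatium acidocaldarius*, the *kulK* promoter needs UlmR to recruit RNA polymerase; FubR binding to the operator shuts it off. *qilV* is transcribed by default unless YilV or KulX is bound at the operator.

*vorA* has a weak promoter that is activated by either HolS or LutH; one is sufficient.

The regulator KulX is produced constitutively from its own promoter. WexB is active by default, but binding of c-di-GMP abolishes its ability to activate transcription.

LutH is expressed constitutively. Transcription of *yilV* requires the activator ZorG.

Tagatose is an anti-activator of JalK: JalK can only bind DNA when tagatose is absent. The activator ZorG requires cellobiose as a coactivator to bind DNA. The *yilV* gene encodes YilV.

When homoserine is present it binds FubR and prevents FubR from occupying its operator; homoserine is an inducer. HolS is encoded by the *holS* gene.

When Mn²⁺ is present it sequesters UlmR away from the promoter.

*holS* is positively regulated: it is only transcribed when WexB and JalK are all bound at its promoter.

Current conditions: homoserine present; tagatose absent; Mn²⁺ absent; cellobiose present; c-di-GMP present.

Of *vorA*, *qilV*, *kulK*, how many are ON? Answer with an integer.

c-di-GMP is present, so WexB is inactive.
Tagatose is absent, so JalK is active.
Required activator WexB is absent, so *holS* is not transcribed.
So HolS is not produced.
LutH is produced constitutively and is active.
Activator LutH is present, so *vorA* is transcribed.
→ *vorA* is ON.
Cellobiose is present, so ZorG is active.
No repressor is bound and ZorG is active, so *yilV* is transcribed.
So YilV is produced and active.
KulX is produced constitutively and is active.
With repressor YilV bound, *qilV* is not transcribed.
→ *qilV* is OFF.
Homoserine is present, so FubR is inactive.
Mn²⁺ is absent, so UlmR is active.
No repressor is bound and UlmR is active, so *kulK* is transcribed.
→ *kulK* is ON.
2 of the 3 genes are transcribed.

2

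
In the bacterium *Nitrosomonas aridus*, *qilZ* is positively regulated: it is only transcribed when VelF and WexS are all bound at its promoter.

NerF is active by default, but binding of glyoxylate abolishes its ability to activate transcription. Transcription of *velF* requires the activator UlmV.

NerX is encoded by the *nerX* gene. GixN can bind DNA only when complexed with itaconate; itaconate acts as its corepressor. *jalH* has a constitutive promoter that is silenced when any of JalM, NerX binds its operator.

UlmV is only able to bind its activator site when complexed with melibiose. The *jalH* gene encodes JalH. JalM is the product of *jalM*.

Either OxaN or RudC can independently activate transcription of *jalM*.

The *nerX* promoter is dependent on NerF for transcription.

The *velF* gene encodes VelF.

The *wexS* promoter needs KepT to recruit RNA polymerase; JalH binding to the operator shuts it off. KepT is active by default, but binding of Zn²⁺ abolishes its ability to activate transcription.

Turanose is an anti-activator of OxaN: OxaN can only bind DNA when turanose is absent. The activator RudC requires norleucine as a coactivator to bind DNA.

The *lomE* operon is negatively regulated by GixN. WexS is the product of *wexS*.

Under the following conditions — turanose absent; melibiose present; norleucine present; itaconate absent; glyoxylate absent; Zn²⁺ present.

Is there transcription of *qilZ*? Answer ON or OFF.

Melibiose is present, so UlmV is active.
No repressor is bound and UlmV is active, so *velF* is transcribed.
So VelF is produced and active.
Zn²⁺ is present, so KepT is inactive.
Turanose is absent, so OxaN is active.
Norleucine is present, so RudC is active.
Activator OxaN is present, so *jalM* is transcribed.
So JalM is produced and active.
Glyoxylate is absent, so NerF is active.
No repressor is bound and NerF is active, so *nerX* is transcribed.
So NerX is produced and active.
With repressor JalM bound, *jalH* is not transcribed.
So JalH is not produced.
Required activator KepT is absent, so *wexS* is not transcribed.
So WexS is not produced.
Required activator WexS is absent, so *qilZ* is not transcribed.

OFF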